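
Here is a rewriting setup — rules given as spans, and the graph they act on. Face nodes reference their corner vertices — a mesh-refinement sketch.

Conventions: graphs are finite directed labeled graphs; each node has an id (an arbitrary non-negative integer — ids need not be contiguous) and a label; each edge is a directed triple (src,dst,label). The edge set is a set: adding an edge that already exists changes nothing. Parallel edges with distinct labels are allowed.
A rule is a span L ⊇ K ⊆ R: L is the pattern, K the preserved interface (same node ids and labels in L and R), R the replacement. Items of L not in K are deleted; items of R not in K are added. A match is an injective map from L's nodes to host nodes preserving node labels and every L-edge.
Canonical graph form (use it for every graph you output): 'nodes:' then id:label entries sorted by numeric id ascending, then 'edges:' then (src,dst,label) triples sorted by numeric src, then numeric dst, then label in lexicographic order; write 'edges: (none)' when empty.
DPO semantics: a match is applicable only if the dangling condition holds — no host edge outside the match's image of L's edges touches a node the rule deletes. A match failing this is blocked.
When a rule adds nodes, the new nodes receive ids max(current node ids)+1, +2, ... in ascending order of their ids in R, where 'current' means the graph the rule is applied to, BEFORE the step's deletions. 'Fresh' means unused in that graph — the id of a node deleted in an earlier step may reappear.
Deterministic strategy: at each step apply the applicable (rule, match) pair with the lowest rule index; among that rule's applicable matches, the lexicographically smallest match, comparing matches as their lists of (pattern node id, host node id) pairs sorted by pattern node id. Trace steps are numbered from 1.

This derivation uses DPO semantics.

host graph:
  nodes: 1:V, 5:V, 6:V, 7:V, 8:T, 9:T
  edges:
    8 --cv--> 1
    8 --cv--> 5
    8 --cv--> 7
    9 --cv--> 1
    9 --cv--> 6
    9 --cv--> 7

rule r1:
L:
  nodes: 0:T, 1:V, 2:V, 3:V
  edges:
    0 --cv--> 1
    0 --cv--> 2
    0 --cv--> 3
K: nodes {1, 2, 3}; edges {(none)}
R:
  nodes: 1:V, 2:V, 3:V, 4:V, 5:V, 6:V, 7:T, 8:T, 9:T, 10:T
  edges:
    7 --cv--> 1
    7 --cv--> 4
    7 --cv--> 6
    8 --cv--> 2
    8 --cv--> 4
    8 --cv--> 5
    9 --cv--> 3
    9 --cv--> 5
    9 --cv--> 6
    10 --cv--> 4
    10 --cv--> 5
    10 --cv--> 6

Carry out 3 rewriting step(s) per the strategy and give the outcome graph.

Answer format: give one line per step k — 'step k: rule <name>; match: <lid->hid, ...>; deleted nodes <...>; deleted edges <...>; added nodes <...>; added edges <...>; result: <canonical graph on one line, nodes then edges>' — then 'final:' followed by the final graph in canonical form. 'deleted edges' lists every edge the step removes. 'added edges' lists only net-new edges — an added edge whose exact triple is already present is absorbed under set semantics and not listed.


step 1: rule r1; match: 0->8, 1->1, 2->5, 3->7; deleted nodes 8; deleted edges (8,1,cv); (8,5,cv); (8,7,cv); added nodes 10, 11, 12, 13, 14, 15, 16; added edges (13,1,cv); (13,10,cv); (13,12,cv); (14,5,cv); (14,10,cv); (14,11,cv); (15,7,cv); (15,11,cv); (15,12,cv); (16,10,cv); (16,11,cv); (16,12,cv); result: nodes: 1:V, 5:V, 6:V, 7:V, 9:T, 10:V, 11:V, 12:V, 13:T, 14:T, 15:T, 16:T edges: (9,1,cv); (9,6,cv); (9,7,cv); (13,1,cv); (13,10,cv); (13,12,cv); (14,5,cv); (14,10,cv); (14,11,cv); (15,7,cv); (15,11,cv); (15,12,cv); (16,10,cv); (16,11,cv); (16,12,cv)
step 2: rule r1; match: 0->9, 1->1, 2->6, 3->7; deleted nodes 9; deleted edges (9,1,cv); (9,6,cv); (9,7,cv); added nodes 17, 18, 19, 20, 21, 22, 23; added edges (20,1,cv); (20,17,cv); (20,19,cv); (21,6,cv); (21,17,cv); (21,18,cv); (22,7,cv); (22,18,cv); (22,19,cv); (23,17,cv); (23,18,cv); (23,19,cv); result: nodes: 1:V, 5:V, 6:V, 7:V, 10:V, 11:V, 12:V, 13:T, 14:T, 15:T, 16:T, 17:V, 18:V, 19:V, 20:T, 21:T, 22:T, 23:T edges: (13,1,cv); (13,10,cv); (13,12,cv); (14,5,cv); (14,10,cv); (14,11,cv); (15,7,cv); (15,11,cv); (15,12,cv); (16,10,cv); (16,11,cv); (16,12,cv); (20,1,cv); (20,17,cv); (20,19,cv); (21,6,cv); (21,17,cv); (21,18,cv); (22,7,cv); (22,18,cv); (22,19,cv); (23,17,cv); (23,18,cv); (23,19,cv)
step 3: rule r1; match: 0->13, 1->1, 2->10, 3->12; deleted nodes 13; deleted edges (13,1,cv); (13,10,cv); (13,12,cv); added nodes 24, 25, 26, 27, 28, 29, 30; added edges (27,1,cv); (27,24,cv); (27,26,cv); (28,10,cv); (28,24,cv); (28,25,cv); (29,12,cv); (29,25,cv); (29,26,cv); (30,24,cv); (30,25,cv); (30,26,cv); result: nodes: 1:V, 5:V, 6:V, 7:V, 10:V, 11:V, 12:V, 14:T, 15:T, 16:T, 17:V, 18:V, 19:V, 20:T, 21:T, 22:T, 23:T, 24:V, 25:V, 26:V, 27:T, 28:T, 29:T, 30:T edges: (14,5,cv); (14,10,cv); (14,11,cv); (15,7,cv); (15,11,cv); (15,12,cv); (16,10,cv); (16,11,cv); (16,12,cv); (20,1,cv); (20,17,cv); (20,19,cv); (21,6,cv); (21,17,cv); (21,18,cv); (22,7,cv); (22,18,cv); (22,19,cv); (23,17,cv); (23,18,cv); (23,19,cv); (27,1,cv); (27,24,cv); (27,26,cv); (28,10,cv); (28,24,cv); (28,25,cv); (29,12,cv); (29,25,cv); (29,26,cv); (30,24,cv); (30,25,cv); (30,26,cv)
final:
nodes: 1:V, 5:V, 6:V, 7:V, 10:V, 11:V, 12:V, 14:T, 15:T, 16:T, 17:V, 18:V, 19:V, 20:T, 21:T, 22:T, 23:T, 24:V, 25:V, 26:V, 27:T, 28:T, 29:T, 30:T
edges: (14,5,cv); (14,10,cv); (14,11,cv); (15,7,cv); (15,11,cv); (15,12,cv); (16,10,cv); (16,11,cv); (16,12,cv); (20,1,cv); (20,17,cv); (20,19,cv); (21,6,cv); (21,17,cv); (21,18,cv); (22,7,cv); (22,18,cv); (22,19,cv); (23,17,cv); (23,18,cv); (23,19,cv); (27,1,cv); (27,24,cv); (27,26,cv); (28,10,cv); (28,24,cv); (28,25,cv); (29,12,cv); (29,25,cv); (29,26,cv); (30,24,cv); (30,25,cv); (30,26,cv)


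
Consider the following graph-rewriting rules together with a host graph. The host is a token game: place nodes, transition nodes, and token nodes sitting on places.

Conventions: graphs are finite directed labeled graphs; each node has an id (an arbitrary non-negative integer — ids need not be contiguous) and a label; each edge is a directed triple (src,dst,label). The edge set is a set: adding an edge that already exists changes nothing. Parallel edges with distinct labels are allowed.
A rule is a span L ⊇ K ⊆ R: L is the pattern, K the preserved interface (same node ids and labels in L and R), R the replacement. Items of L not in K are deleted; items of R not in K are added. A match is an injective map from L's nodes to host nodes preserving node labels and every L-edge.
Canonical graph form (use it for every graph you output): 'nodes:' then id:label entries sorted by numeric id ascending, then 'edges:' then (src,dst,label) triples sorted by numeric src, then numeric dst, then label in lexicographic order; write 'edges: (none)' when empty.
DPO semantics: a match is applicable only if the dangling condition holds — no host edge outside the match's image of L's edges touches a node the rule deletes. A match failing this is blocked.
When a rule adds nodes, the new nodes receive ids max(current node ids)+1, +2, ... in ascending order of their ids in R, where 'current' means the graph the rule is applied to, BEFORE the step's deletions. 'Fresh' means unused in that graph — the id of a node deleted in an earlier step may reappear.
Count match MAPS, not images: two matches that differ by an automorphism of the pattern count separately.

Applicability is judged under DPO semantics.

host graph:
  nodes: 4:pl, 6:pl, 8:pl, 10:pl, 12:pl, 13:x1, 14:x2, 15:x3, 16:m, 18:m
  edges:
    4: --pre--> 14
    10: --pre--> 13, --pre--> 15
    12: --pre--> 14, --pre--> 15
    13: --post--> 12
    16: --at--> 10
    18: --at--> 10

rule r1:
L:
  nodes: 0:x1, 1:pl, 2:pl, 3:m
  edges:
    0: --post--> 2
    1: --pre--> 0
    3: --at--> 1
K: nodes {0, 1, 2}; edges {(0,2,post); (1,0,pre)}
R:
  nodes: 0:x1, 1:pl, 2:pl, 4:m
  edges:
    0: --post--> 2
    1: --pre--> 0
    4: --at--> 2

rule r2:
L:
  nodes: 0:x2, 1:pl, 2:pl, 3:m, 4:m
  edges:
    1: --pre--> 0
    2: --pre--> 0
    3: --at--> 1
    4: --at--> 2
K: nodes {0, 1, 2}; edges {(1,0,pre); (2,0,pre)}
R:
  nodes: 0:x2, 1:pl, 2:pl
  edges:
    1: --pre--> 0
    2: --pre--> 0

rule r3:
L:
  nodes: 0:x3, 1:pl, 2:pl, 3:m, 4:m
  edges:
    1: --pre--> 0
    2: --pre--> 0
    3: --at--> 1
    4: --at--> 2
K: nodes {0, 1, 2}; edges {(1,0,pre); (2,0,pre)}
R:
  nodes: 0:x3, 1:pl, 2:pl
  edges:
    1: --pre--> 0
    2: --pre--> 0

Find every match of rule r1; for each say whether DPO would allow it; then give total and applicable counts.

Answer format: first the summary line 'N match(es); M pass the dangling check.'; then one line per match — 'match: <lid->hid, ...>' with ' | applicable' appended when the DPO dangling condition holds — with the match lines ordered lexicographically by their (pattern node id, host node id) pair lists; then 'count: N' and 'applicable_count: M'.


2 match(es); 2 pass the dangling check.
match: 0->13, 1->10, 2->12, 3->16 | applicable
match: 0->13, 1->10, 2->12, 3->18 | applicable
count: 2
applicable_count: 2


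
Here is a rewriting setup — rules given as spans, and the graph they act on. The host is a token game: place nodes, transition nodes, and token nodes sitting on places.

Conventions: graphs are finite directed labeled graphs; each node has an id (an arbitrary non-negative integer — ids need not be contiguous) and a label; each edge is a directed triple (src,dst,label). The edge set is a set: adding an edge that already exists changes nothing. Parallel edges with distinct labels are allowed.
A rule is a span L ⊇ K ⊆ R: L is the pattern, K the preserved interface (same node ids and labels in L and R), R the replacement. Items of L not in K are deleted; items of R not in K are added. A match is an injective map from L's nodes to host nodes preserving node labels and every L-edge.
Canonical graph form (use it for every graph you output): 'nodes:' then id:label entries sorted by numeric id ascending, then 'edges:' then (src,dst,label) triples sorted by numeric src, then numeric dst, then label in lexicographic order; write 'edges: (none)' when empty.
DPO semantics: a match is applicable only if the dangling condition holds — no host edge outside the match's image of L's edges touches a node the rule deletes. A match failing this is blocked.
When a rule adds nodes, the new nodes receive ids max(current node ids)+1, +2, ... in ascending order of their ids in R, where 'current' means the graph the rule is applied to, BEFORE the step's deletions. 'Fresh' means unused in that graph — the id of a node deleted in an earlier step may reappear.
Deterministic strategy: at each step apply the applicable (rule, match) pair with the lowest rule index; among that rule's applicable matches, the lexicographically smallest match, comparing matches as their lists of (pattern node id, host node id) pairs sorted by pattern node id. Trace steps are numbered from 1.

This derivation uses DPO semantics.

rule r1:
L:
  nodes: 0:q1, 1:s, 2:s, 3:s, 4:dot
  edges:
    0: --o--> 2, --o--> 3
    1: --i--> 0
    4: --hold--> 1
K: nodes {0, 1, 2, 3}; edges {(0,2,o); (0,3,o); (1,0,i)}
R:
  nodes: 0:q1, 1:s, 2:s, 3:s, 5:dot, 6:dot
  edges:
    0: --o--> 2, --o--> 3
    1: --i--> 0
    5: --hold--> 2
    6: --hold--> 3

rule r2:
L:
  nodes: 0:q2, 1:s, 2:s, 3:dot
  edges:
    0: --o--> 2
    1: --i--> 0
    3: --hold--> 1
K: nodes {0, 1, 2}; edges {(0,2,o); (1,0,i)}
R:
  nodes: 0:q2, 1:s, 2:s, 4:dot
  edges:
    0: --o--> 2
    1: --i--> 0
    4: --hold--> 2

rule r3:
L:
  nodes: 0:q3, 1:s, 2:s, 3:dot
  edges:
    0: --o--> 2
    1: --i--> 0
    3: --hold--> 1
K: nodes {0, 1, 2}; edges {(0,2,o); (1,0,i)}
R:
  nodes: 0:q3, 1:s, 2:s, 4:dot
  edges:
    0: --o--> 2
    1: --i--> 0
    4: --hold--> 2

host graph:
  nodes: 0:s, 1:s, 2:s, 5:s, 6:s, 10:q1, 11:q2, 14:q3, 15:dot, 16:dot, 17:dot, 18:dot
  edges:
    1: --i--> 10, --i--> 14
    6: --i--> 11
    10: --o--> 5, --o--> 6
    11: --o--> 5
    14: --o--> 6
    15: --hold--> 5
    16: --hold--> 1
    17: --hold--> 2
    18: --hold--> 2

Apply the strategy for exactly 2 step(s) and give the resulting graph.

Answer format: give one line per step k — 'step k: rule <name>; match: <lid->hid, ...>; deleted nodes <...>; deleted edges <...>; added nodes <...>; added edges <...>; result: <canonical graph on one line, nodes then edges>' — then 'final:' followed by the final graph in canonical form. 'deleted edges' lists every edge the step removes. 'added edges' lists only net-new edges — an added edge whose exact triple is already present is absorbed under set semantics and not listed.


step 1: rule r1; match: 0->10, 1->1, 2->5, 3->6, 4->16; deleted nodes 16; deleted edges (16,1,hold); added nodes 19, 20; added edges (19,5,hold); (20,6,hold); result: nodes: 0:s, 1:s, 2:s, 5:s, 6:s, 10:q1, 11:q2, 14:q3, 15:dot, 17:dot, 18:dot, 19:dot, 20:dot edges: (1,10,i); (1,14,i); (6,11,i); (10,5,o); (10,6,o); (11,5,o); (14,6,o); (15,5,hold); (17,2,hold); (18,2,hold); (19,5,hold); (20,6,hold)
step 2: rule r2; match: 0->11, 1->6, 2->5, 3->20; deleted nodes 20; deleted edges (20,6,hold); added nodes 21; added edges (21,5,hold); result: nodes: 0:s, 1:s, 2:s, 5:s, 6:s, 10:q1, 11:q2, 14:q3, 15:dot, 17:dot, 18:dot, 19:dot, 21:dot edges: (1,10,i); (1,14,i); (6,11,i); (10,5,o); (10,6,o); (11,5,o); (14,6,o); (15,5,hold); (17,2,hold); (18,2,hold); (19,5,hold); (21,5,hold)
final:
nodes: 0:s, 1:s, 2:s, 5:s, 6:s, 10:q1, 11:q2, 14:q3, 15:dot, 17:dot, 18:dot, 19:dot, 21:dot
edges: (1,10,i); (1,14,i); (6,11,i); (10,5,o); (10,6,o); (11,5,o); (14,6,o); (15,5,hold); (17,2,hold); (18,2,hold); (19,5,hold); (21,5,hold)


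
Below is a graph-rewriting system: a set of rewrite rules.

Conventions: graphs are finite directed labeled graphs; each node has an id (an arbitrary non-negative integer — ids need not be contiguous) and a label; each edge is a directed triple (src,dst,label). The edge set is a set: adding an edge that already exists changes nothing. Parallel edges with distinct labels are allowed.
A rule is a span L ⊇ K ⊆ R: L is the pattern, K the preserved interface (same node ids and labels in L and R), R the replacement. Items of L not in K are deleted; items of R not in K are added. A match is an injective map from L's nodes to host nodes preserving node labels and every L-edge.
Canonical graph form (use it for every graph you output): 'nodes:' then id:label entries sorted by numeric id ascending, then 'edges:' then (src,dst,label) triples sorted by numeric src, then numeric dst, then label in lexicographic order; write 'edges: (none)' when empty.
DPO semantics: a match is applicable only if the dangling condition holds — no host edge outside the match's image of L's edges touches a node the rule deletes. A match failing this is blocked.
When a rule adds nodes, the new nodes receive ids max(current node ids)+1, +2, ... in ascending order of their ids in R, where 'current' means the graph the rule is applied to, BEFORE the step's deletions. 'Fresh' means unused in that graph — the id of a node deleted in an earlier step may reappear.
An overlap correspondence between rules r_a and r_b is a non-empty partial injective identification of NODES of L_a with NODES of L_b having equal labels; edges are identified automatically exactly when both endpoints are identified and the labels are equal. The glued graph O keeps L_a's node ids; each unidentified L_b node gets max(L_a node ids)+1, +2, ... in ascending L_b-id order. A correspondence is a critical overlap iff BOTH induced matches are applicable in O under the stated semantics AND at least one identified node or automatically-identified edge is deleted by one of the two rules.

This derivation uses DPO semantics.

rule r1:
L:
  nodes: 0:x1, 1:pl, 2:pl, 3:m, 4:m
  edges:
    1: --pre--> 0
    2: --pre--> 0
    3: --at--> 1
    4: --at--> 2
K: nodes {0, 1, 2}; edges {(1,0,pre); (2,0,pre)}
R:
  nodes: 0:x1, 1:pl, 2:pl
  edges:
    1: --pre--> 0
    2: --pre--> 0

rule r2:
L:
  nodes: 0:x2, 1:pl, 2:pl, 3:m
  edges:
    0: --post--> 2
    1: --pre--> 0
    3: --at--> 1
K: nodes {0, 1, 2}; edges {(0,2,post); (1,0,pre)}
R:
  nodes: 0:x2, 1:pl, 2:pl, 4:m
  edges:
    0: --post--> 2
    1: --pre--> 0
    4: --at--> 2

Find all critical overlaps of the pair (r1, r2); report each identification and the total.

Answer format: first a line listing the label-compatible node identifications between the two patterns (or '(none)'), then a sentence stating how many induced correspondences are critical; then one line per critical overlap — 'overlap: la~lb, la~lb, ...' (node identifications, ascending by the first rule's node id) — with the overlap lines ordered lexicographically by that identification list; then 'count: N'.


label-compatible node identifications between L(r1) and L(r2): 1~1, 1~2, 2~1, 2~2, 3~3, 4~3
4 of the induced correspondences are critical overlaps of r1 and r2.
overlap: 1~1, 2~2, 3~3
overlap: 1~1, 3~3
overlap: 1~2, 2~1, 4~3
overlap: 2~1, 4~3
count: 4


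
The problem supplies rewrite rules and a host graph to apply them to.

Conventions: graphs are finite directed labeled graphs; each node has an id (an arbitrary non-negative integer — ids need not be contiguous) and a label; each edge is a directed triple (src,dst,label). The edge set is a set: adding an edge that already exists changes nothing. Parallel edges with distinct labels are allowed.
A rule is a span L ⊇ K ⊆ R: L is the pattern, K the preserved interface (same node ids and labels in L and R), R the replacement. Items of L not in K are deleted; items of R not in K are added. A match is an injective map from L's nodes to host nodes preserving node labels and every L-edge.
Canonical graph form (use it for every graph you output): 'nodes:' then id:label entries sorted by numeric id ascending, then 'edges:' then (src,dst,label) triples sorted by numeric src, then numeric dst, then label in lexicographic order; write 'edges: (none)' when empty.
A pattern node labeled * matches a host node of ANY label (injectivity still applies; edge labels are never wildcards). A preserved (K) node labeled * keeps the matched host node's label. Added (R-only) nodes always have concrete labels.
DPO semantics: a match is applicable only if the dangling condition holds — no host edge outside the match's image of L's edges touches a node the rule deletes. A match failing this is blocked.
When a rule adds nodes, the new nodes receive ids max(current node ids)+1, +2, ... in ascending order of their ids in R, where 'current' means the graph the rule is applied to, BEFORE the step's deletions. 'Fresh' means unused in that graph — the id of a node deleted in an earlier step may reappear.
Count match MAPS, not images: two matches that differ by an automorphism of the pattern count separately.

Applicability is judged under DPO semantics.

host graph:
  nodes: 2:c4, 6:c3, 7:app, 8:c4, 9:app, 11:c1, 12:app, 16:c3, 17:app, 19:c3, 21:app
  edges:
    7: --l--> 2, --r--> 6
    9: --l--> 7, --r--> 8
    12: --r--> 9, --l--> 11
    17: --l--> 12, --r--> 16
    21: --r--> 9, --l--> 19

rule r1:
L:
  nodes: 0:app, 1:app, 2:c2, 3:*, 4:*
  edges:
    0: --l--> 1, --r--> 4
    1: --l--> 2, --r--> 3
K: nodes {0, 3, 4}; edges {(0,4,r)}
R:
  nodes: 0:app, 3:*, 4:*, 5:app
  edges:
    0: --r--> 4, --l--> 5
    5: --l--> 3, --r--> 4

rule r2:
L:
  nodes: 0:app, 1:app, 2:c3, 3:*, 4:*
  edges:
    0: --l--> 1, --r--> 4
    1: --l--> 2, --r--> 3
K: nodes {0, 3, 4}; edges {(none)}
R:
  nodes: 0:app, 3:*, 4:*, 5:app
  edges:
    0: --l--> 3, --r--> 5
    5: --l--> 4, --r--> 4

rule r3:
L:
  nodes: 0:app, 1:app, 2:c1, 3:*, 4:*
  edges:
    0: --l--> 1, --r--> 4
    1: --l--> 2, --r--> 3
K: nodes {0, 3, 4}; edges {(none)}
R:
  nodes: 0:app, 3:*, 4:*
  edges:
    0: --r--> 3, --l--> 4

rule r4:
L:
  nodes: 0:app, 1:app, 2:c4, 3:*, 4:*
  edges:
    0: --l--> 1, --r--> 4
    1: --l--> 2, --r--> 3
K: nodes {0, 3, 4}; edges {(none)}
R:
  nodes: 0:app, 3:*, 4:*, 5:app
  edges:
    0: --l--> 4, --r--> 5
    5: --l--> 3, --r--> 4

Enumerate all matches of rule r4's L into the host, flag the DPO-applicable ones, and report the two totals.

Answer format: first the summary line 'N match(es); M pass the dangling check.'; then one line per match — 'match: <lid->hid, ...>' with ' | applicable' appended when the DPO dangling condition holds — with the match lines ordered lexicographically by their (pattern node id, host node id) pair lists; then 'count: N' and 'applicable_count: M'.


1 match(es); 1 pass the dangling check.
match: 0->9, 1->7, 2->2, 3->6, 4->8 | applicable
count: 1
applicable_count: 1


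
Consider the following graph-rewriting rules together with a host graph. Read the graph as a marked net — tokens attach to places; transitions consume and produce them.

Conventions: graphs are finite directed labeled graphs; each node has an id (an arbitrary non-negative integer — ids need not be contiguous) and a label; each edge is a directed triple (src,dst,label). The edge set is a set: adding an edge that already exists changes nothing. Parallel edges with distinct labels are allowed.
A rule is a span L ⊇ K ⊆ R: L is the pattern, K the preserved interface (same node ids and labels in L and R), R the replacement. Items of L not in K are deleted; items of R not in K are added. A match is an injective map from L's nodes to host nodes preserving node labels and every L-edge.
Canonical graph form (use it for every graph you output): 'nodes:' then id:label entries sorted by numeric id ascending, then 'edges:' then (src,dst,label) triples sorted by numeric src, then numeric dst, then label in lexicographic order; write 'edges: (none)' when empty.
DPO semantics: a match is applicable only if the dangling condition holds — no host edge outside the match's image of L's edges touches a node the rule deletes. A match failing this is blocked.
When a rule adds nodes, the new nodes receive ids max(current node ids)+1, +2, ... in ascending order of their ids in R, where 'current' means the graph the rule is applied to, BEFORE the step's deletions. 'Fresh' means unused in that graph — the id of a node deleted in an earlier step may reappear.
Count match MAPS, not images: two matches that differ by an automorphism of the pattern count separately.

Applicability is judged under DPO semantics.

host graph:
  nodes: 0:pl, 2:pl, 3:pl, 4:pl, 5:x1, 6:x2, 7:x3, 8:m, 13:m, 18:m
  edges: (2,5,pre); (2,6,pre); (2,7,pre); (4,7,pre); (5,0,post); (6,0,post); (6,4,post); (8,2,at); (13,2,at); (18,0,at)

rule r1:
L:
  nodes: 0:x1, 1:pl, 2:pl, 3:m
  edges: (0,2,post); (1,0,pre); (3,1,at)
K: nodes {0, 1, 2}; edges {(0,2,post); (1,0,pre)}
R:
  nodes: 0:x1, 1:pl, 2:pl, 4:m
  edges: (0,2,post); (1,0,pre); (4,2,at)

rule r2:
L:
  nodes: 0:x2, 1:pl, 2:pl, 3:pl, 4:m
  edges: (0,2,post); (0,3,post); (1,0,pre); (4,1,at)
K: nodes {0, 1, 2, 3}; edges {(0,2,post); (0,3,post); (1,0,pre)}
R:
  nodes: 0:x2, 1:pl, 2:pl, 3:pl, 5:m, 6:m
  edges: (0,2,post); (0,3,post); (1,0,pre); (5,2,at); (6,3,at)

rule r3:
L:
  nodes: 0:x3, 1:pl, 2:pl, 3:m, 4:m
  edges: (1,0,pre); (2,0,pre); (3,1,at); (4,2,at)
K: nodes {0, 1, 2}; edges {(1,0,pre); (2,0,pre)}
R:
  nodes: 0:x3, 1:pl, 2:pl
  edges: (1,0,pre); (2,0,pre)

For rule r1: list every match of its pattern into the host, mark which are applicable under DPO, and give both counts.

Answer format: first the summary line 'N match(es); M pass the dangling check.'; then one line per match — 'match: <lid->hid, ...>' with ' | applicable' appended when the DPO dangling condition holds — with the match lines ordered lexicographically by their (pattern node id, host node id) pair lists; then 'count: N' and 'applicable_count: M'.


2 match(es); 2 pass the dangling check.
match: 0->5, 1->2, 2->0, 3->8 | applicable
match: 0->5, 1->2, 2->0, 3->13 | applicable
count: 2
applicable_count: 2


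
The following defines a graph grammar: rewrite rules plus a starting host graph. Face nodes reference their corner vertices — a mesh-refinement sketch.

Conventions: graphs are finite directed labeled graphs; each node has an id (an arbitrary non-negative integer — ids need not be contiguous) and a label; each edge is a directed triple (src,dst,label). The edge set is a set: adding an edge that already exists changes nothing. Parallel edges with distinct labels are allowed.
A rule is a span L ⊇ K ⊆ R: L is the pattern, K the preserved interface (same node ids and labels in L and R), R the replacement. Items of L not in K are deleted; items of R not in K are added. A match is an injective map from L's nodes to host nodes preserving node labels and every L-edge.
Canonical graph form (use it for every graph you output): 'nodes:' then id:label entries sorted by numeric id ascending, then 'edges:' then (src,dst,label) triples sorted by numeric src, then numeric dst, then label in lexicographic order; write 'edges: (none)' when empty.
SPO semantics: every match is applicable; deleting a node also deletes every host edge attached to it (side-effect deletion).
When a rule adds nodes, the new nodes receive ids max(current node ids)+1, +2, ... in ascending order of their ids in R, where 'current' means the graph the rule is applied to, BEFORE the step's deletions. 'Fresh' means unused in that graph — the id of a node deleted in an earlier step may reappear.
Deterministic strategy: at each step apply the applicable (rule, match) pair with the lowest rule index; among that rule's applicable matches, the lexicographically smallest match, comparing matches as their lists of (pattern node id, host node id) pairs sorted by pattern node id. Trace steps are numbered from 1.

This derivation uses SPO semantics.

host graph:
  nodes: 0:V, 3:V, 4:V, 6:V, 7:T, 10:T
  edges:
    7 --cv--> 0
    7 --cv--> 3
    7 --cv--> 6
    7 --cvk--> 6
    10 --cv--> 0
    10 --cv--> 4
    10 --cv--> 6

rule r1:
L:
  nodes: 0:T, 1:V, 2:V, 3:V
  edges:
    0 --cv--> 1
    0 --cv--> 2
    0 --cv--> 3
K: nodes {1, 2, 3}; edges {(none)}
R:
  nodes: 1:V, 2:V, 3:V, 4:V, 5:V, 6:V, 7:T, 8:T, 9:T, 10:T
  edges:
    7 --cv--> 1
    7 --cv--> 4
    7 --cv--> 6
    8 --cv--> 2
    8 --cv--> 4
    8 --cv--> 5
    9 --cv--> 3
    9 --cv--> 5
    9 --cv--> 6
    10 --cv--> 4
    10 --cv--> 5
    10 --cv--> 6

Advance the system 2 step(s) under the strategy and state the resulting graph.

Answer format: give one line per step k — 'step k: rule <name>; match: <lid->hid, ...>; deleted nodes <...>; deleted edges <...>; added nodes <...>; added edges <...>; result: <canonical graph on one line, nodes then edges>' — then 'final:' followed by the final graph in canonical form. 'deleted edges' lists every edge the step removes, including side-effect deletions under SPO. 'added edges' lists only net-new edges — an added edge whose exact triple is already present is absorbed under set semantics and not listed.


step 1: rule r1; match: 0->7, 1->0, 2->3, 3->6; deleted nodes 7; deleted edges (7,0,cv); (7,3,cv); (7,6,cv); (7,6,cvk); added nodes 11, 12, 13, 14, 15, 16, 17; added edges (14,0,cv); (14,11,cv); (14,13,cv); (15,3,cv); (15,11,cv); (15,12,cv); (16,6,cv); (16,12,cv); (16,13,cv); (17,11,cv); (17,12,cv); (17,13,cv); result: nodes: 0:V, 3:V, 4:V, 6:V, 10:T, 11:V, 12:V, 13:V, 14:T, 15:T, 16:T, 17:T edges: (10,0,cv); (10,4,cv); (10,6,cv); (14,0,cv); (14,11,cv); (14,13,cv); (15,3,cv); (15,11,cv); (15,12,cv); (16,6,cv); (16,12,cv); (16,13,cv); (17,11,cv); (17,12,cv); (17,13,cv)
step 2: rule r1; match: 0->10, 1->0, 2->4, 3->6; deleted nodes 10; deleted edges (10,0,cv); (10,4,cv); (10,6,cv); added nodes 18, 19, 20, 21, 22, 23, 24; added edges (21,0,cv); (21,18,cv); (21,20,cv); (22,4,cv); (22,18,cv); (22,19,cv); (23,6,cv); (23,19,cv); (23,20,cv); (24,18,cv); (24,19,cv); (24,20,cv); result: nodes: 0:V, 3:V, 4:V, 6:V, 11:V, 12:V, 13:V, 14:T, 15:T, 16:T, 17:T, 18:V, 19:V, 20:V, 21:T, 22:T, 23:T, 24:T edges: (14,0,cv); (14,11,cv); (14,13,cv); (15,3,cv); (15,11,cv); (15,12,cv); (16,6,cv); (16,12,cv); (16,13,cv); (17,11,cv); (17,12,cv); (17,13,cv); (21,0,cv); (21,18,cv); (21,20,cv); (22,4,cv); (22,18,cv); (22,19,cv); (23,6,cv); (23,19,cv); (23,20,cv); (24,18,cv); (24,19,cv); (24,20,cv)
final:
nodes: 0:V, 3:V, 4:V, 6:V, 11:V, 12:V, 13:V, 14:T, 15:T, 16:T, 17:T, 18:V, 19:V, 20:V, 21:T, 22:T, 23:T, 24:T
edges: (14,0,cv); (14,11,cv); (14,13,cv); (15,3,cv); (15,11,cv); (15,12,cv); (16,6,cv); (16,12,cv); (16,13,cv); (17,11,cv); (17,12,cv); (17,13,cv); (21,0,cv); (21,18,cv); (21,20,cv); (22,4,cv); (22,18,cv); (22,19,cv); (23,6,cv); (23,19,cv); (23,20,cv); (24,18,cv); (24,19,cv); (24,20,cv)


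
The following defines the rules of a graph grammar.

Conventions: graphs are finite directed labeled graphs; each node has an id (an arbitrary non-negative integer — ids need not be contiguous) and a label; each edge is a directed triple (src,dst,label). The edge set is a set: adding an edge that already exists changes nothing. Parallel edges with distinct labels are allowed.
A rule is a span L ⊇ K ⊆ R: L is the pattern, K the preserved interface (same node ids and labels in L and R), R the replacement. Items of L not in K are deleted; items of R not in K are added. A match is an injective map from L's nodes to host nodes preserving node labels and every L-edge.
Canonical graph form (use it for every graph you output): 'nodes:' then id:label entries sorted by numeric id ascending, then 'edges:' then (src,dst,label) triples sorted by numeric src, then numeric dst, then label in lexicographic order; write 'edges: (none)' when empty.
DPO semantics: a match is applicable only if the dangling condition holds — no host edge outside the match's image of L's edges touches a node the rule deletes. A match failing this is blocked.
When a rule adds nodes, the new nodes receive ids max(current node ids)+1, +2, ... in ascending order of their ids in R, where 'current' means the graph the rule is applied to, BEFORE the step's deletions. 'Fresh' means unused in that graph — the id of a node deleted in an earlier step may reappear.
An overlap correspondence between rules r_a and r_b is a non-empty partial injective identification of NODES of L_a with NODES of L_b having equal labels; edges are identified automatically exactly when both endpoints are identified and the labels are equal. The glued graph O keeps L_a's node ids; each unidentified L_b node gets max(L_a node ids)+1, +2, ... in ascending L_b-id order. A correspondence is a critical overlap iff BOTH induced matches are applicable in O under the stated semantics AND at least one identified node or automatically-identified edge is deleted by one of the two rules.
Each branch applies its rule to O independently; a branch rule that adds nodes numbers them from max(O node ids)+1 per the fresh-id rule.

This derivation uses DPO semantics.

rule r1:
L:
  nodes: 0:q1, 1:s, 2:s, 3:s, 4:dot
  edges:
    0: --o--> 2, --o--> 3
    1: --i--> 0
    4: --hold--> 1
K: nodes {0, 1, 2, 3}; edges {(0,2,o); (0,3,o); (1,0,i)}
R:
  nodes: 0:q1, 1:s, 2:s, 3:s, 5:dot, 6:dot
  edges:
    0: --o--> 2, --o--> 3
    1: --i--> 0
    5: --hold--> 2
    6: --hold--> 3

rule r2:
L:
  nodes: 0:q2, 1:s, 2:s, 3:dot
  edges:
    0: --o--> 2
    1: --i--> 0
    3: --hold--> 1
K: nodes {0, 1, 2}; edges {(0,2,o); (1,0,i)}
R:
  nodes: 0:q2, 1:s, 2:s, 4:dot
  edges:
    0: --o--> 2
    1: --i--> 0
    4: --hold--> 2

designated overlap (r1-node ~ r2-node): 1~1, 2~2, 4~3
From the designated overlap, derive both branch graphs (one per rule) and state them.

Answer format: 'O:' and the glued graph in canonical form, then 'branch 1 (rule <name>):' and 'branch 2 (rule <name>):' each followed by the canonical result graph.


O:
nodes: 0:q1, 1:s, 2:s, 3:s, 4:dot, 5:q2
edges: (0,2,o); (0,3,o); (1,0,i); (1,5,i); (4,1,hold); (5,2,o)
branch 1 (rule r1):
nodes: 0:q1, 1:s, 2:s, 3:s, 5:q2, 6:dot, 7:dot
edges: (0,2,o); (0,3,o); (1,0,i); (1,5,i); (5,2,o); (6,2,hold); (7,3,hold)
branch 2 (rule r2):
nodes: 0:q1, 1:s, 2:s, 3:s, 5:q2, 6:dot
edges: (0,2,o); (0,3,o); (1,0,i); (1,5,i); (5,2,o); (6,2,hold)


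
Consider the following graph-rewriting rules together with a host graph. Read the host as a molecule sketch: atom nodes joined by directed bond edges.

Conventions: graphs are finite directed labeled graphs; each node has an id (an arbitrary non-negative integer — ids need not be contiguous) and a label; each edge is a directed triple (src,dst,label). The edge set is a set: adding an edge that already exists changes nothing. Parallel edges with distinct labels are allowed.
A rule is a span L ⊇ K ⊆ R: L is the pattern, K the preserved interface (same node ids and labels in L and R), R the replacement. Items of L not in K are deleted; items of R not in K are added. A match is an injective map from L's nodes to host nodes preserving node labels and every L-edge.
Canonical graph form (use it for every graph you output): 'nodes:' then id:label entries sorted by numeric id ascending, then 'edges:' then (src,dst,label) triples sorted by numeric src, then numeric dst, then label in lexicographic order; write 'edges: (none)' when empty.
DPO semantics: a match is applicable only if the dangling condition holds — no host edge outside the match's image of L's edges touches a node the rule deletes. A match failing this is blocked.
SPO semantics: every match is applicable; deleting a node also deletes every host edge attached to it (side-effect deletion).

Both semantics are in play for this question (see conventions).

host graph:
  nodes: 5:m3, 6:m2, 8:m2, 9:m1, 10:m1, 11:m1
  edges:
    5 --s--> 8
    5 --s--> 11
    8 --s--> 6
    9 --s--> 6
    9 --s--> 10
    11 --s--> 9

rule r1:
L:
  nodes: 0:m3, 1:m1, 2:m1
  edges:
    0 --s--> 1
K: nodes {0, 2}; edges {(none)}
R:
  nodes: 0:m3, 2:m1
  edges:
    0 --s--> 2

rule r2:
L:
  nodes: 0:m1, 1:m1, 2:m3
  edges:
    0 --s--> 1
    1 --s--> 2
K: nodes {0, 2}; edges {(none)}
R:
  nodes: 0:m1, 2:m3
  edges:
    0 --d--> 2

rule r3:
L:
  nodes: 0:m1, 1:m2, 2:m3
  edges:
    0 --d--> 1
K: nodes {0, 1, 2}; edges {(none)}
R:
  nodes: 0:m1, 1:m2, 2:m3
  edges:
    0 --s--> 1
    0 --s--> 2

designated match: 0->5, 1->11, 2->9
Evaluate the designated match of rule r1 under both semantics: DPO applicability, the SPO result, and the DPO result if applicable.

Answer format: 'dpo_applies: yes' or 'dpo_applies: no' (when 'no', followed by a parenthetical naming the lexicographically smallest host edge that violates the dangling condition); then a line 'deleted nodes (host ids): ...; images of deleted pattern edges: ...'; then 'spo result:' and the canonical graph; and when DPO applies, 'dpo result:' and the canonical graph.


dpo_applies: no
(the rule deletes node 11, which keeps host edge (11,9,s) outside the match image — the dangling condition fails, DPO blocks; SPO proceeds and side-deletes such edges)
deleted nodes (host ids): 11; images of deleted pattern edges: (5,11,s)
spo result:
nodes: 5:m3, 6:m2, 8:m2, 9:m1, 10:m1
edges: (5,8,s); (5,9,s); (8,6,s); (9,6,s); (9,10,s)


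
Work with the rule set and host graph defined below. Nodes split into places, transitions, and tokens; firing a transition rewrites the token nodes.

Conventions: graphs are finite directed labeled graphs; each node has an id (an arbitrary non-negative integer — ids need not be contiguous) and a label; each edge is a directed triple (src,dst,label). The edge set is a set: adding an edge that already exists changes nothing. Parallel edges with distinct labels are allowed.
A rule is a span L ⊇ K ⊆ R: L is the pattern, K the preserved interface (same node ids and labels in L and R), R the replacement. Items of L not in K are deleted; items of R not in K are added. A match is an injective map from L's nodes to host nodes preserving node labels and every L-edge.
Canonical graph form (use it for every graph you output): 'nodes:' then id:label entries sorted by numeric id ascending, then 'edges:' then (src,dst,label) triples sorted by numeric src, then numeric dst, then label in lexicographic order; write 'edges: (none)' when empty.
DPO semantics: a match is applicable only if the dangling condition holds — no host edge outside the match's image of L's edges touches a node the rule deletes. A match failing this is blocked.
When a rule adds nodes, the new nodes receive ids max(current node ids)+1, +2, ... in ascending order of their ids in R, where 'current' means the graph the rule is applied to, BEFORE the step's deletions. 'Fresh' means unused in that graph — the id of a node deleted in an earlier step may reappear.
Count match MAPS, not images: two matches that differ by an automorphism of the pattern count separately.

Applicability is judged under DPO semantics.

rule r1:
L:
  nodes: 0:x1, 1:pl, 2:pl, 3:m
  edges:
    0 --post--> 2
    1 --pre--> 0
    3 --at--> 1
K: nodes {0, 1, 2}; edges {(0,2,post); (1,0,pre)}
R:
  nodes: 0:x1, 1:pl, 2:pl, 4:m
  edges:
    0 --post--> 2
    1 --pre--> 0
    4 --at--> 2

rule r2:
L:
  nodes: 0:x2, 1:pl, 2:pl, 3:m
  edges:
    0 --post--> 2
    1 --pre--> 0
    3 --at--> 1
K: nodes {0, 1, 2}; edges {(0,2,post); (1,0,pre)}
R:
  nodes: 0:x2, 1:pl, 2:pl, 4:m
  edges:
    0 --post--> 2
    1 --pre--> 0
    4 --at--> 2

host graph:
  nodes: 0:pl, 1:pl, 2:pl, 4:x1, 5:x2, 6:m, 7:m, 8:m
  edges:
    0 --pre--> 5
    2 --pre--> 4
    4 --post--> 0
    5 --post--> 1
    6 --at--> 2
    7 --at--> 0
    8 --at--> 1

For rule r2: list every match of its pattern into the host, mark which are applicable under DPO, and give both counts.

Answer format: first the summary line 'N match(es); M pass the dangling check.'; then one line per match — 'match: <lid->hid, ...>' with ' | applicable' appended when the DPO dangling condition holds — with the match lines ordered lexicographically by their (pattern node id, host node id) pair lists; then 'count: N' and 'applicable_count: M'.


1 match(es); 1 pass the dangling check.
match: 0->5, 1->0, 2->1, 3->7 | applicable
count: 1
applicable_count: 1


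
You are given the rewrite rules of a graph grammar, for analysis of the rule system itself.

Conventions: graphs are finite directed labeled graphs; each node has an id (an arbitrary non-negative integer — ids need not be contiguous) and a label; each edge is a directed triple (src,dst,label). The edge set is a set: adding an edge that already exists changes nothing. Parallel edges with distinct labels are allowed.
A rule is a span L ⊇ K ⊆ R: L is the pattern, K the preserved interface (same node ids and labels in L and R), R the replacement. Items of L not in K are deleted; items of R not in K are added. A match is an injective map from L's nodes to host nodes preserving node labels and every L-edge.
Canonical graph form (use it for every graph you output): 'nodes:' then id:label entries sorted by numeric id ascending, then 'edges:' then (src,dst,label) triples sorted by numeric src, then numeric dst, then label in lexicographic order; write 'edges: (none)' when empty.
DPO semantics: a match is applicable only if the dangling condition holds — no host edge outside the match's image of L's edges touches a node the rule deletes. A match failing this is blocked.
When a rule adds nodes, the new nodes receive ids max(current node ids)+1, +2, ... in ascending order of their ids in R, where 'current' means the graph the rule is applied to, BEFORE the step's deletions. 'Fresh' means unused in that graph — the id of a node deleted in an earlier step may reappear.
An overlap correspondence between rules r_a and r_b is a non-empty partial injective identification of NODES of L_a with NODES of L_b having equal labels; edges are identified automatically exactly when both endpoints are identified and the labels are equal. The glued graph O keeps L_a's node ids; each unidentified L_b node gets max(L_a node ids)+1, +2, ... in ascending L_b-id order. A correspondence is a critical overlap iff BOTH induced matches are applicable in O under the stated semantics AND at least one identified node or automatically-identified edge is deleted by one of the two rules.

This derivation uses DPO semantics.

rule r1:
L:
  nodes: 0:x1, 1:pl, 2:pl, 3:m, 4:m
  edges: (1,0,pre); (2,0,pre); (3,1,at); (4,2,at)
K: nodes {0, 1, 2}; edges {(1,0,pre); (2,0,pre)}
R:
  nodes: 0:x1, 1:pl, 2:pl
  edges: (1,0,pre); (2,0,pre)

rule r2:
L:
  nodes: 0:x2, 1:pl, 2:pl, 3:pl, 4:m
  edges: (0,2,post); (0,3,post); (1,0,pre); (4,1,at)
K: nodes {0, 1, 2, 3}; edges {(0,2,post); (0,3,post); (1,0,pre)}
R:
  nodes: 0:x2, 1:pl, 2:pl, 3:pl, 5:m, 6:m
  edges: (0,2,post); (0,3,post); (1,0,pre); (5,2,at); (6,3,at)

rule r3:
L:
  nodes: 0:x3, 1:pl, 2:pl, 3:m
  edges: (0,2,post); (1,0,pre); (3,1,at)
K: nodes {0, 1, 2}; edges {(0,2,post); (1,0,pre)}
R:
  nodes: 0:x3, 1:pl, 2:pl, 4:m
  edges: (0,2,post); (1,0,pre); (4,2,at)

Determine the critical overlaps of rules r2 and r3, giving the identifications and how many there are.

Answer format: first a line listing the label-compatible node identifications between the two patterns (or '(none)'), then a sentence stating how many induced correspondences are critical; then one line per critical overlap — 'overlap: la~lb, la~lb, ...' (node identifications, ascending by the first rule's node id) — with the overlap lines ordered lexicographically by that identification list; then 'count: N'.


label-compatible node identifications between L(r2) and L(r3): 1~1, 1~2, 2~1, 2~2, 3~1, 3~2, 4~3
3 of the induced correspondences are critical overlaps of r2 and r3.
overlap: 1~1, 2~2, 4~3
overlap: 1~1, 3~2, 4~3
overlap: 1~1, 4~3
count: 3
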